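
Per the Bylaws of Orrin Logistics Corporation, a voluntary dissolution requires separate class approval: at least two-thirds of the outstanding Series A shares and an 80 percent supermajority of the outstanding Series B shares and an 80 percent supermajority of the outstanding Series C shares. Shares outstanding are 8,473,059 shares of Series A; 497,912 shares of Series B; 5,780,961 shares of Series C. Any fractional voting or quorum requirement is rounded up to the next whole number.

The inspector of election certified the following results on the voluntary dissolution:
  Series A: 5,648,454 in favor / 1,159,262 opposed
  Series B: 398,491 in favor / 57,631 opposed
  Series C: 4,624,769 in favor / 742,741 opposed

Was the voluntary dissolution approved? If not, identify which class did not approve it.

Not approved — the Series A shares did not give the required vote.

Series A: 2/3 of 8473059 = 5648706; 5,648,706 required, 5,648,454 in favor — not approved.
Series B: 4/5 of 497912 = 398329.60, rounded up to 398330; 398,330 required, 398,491 in favor — approved.
Series C: 4/5 of 5780961 = 4624768.80, rounded up to 4624769; 4,624,769 required, 4,624,769 in favor — approved.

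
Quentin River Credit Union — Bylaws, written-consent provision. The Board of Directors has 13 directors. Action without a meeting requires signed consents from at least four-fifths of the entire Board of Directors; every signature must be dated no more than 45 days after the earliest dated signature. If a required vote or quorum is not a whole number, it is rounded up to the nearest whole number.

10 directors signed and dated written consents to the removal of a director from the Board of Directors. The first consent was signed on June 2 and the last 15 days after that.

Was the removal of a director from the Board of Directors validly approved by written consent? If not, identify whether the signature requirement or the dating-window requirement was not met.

Not effective — insufficient signatures.

Signatures required: at least four-fifths of 13 — 4/5 of 13 = 10.40, rounded up to 11, so 11 needed; 10 signed. Insufficient.
Dating window: the latest signature is 15 days after the earliest; the limit is 45 days. Within the window.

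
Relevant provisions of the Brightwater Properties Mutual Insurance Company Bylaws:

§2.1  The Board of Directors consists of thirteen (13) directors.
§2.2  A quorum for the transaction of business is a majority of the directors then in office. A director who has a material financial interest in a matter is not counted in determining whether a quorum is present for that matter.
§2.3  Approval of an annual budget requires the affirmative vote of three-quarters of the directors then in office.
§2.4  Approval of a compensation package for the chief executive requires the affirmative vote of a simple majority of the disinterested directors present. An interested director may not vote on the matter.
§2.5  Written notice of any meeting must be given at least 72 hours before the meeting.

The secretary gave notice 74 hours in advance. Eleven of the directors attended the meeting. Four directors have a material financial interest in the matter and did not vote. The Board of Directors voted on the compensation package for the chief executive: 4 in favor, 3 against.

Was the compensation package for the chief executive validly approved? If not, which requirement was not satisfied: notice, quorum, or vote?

Valid — all requirements satisfied.

Notice: 74 hours given; 72 required (74 ≥ 72). Satisfied.
Quorum: 11 present, but the 4 interested directors do not count, leaving 7. Quorum is 7. Satisfied.
Vote: the compensation package for the chief executive requires a majority of the disinterested directors present (11 − 4 = 7). A majority of 7 is 4, so 4 affirmative votes are needed; 4 voted in favor. Satisfied.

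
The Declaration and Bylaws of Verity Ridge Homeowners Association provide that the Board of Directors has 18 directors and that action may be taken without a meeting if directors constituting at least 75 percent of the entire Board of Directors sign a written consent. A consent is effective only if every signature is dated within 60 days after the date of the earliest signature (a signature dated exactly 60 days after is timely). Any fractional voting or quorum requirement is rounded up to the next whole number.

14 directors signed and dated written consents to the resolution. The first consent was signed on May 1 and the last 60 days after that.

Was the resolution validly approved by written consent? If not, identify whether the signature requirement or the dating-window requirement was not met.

Effective — both the signature and dating-window requirements are satisfied.

Signatures required: at least 75 percent of 18 — 3/4 of 18 = 13.50, rounded up to 14, so 14 needed; 14 signed. Sufficient.
Dating window: the latest signature is 60 days after the earliest; the limit is 60 days. Within the window.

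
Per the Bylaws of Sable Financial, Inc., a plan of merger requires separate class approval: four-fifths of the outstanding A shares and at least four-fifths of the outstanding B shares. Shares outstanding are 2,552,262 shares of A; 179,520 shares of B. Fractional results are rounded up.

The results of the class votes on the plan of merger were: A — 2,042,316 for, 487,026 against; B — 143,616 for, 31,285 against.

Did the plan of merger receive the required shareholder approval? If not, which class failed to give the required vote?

A: 4/5 of 2552262 = 2041809.60, rounded up to 2041810; 2,041,810 required, 2,042,316 in favor — approved.
B: 4/5 of 179520 = 143616; 143,616 required, 143,616 in favor — approved.

Approved — every class gave the required vote.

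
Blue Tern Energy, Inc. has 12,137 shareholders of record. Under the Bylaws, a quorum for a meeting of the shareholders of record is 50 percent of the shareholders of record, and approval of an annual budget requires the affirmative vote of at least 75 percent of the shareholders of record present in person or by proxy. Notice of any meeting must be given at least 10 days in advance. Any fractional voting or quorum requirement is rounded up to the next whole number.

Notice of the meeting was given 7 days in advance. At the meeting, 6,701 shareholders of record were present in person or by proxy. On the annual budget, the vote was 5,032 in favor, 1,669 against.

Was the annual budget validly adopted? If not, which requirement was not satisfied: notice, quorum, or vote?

Notice: 7 days given; 10 required. Not satisfied.
Quorum: 50% of 12,137 = 6,068.50, rounded up to 6,069; 6,701 present. Satisfied.
Vote: requires three-fourths of those present (6,701); 3/4 of 6701 = 5025.75, rounded up to 5026, so 5,026 needed; 5,032 in favor. Satisfied.

Invalid — notice requirement not satisfied.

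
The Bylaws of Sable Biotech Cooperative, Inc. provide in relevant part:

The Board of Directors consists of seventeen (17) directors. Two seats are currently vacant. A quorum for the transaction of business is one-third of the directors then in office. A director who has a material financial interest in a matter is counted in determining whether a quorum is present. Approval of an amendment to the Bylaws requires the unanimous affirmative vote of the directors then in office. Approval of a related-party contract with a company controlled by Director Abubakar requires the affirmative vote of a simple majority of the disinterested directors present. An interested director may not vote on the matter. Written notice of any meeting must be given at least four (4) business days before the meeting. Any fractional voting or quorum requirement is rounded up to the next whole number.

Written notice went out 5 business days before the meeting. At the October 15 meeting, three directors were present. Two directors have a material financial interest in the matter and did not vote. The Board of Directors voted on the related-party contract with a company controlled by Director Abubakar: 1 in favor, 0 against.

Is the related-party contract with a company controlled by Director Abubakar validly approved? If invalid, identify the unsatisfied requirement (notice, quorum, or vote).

Notice: 5 business days given; 4 required (5 ≥ 4). Satisfied.
Quorum: 3 present (interested directors count toward quorum); quorum is 5. Not satisfied.
Vote: the related-party contract with a company controlled by Director Abubakar requires a majority of the disinterested directors present (3 − 2 = 1). A majority of 1 is 1, so 1 affirmative vote is needed; 1 voted in favor. Satisfied. (Moot — without a quorum no business can be validly transacted.)

Invalid — quorum requirement not satisfied.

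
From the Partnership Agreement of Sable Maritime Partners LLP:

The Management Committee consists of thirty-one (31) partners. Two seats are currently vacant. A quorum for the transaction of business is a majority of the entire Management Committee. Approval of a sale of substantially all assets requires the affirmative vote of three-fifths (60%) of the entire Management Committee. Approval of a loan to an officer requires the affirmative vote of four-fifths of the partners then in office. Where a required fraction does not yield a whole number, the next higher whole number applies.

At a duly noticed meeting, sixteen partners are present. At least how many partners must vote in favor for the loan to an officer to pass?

The loan to an officer requires four-fifths of the partners then in office (29).
4/5 of 29 = 23.20, rounded up to 24.
(Only 16 can vote, so the loan to an officer cannot pass at this meeting, but the required vote is still 24.)

24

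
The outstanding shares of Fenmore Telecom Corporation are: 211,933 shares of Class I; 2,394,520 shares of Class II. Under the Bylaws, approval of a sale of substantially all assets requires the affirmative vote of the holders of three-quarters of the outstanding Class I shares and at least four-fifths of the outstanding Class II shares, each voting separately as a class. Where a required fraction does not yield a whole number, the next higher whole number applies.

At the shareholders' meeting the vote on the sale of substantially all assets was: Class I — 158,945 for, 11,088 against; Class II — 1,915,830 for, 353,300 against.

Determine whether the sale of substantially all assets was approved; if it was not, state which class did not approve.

Not approved — the Class I shares did not give the required vote.

Class I: 3/4 of 211933 = 158949.75, rounded up to 158950; 158,950 required, 158,945 in favor — not approved.
Class II: 4/5 of 2394520 = 1915616; 1,915,616 required, 1,915,830 in favor — approved.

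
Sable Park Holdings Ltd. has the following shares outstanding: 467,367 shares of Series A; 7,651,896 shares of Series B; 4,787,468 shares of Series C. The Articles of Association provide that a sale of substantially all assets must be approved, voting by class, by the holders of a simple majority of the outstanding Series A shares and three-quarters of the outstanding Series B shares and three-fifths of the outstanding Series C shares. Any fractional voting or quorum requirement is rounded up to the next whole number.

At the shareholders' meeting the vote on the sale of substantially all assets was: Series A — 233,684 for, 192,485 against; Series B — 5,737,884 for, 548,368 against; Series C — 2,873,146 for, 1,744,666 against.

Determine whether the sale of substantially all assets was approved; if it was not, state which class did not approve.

Series A: a majority of 467367 is 233684; 233,684 required, 233,684 in favor — approved.
Series B: 3/4 of 7651896 = 5738922; 5,738,922 required, 5,737,884 in favor — not approved.
Series C: 3/5 of 4787468 = 2872480.80, rounded up to 2872481; 2,872,481 required, 2,873,146 in favor — approved.

Not approved — the Series B shares did not give the required vote.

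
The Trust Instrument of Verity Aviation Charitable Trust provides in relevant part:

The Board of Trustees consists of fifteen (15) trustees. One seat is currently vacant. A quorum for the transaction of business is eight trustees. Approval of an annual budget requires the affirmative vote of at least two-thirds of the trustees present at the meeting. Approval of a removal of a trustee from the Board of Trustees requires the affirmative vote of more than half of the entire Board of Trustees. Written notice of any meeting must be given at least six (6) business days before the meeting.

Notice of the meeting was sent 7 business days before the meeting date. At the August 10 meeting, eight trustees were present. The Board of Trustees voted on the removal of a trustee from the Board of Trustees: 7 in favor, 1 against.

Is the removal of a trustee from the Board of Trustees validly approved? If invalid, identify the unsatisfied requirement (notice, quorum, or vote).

Invalid — vote requirement not satisfied.

Notice: 7 business days given; 6 required (7 ≥ 6). Satisfied.
Quorum: 8 present; quorum is 8. Satisfied.
Vote: the removal of a trustee from the Board of Trustees requires a majority of the entire Board of Trustees (15). A majority of 15 is 8, so 8 affirmative votes are needed; 7 voted in favor. Not satisfied.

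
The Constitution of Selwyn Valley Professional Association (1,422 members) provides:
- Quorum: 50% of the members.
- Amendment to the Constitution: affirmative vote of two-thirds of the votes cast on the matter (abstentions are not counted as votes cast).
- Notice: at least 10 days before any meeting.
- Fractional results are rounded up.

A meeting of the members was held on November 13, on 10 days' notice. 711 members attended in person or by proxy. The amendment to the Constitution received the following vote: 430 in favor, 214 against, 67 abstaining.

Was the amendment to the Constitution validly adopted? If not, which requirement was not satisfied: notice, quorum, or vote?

Valid — all requirements satisfied.

Notice: 10 days given; 10 required. Satisfied.
Quorum: 50% of 1,422 = 711; 711 present. Satisfied.
Vote: requires two-thirds of the votes cast (711 − 67 abstaining = 644); 2/3 of 644 = 429.33, rounded up to 430, so 430 needed; 430 in favor. Satisfied.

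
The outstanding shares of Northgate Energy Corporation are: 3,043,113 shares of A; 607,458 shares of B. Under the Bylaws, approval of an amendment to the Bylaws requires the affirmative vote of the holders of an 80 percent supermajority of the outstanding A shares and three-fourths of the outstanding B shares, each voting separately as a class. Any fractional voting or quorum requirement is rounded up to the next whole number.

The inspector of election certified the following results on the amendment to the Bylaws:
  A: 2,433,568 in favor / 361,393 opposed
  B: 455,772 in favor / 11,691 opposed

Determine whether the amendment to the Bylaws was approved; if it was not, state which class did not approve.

A: 4/5 of 3043113 = 2434490.40, rounded up to 2434491; 2,434,491 required, 2,433,568 in favor — not approved.
B: 3/4 of 607458 = 455593.50, rounded up to 455594; 455,594 required, 455,772 in favor — approved.

Not approved — the A shares did not give the required vote.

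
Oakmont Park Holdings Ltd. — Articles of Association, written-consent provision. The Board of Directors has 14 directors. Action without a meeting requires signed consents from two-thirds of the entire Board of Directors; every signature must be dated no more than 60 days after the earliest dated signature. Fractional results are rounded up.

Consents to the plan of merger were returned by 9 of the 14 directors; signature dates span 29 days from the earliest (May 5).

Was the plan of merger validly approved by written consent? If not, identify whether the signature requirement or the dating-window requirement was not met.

Not effective — insufficient signatures.

Signatures required: two-thirds of 14 — 2/3 of 14 = 9.33, rounded up to 10, so 10 needed; 9 signed. Insufficient.
Dating window: the latest signature is 29 days after the earliest; the limit is 60 days. Within the window.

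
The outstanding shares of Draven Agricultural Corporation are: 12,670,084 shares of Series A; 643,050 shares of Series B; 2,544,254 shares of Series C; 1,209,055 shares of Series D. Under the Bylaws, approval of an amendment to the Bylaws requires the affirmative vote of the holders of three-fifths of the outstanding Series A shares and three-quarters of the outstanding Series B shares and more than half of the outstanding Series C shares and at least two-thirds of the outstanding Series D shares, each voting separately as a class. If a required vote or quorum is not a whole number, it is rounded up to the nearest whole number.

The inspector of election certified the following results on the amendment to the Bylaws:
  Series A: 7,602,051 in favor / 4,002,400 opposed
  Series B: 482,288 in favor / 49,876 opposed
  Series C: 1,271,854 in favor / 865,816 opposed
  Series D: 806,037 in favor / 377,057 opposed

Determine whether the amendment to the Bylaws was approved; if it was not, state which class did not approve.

Series A: 3/5 of 12670084 = 7602050.40, rounded up to 7602051; 7,602,051 required, 7,602,051 in favor — approved.
Series B: 3/4 of 643050 = 482287.50, rounded up to 482288; 482,288 required, 482,288 in favor — approved.
Series C: a majority of 2544254 is 1272128; 1,272,128 required, 1,271,854 in favor — not approved.
Series D: 2/3 of 1209055 = 806036.67, rounded up to 806037; 806,037 required, 806,037 in favor — approved.

Not approved — the Series C shares did not give the required vote.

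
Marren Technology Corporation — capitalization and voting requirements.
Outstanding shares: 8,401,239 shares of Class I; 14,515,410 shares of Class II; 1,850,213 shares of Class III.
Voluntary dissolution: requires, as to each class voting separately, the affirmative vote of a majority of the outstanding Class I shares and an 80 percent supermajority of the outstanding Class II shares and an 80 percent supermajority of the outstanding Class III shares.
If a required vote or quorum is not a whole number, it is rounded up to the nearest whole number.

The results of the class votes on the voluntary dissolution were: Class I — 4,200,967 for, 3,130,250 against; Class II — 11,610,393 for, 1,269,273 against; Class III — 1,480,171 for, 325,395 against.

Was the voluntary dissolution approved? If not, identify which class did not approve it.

Class I: a majority of 8401239 is 4200620; 4,200,620 required, 4,200,967 in favor — approved.
Class II: 4/5 of 14515410 = 11612328; 11,612,328 required, 11,610,393 in favor — not approved.
Class III: 4/5 of 1850213 = 1480170.40, rounded up to 1480171; 1,480,171 required, 1,480,171 in favor — approved.

Not approved — the Class II shares did not give the required vote.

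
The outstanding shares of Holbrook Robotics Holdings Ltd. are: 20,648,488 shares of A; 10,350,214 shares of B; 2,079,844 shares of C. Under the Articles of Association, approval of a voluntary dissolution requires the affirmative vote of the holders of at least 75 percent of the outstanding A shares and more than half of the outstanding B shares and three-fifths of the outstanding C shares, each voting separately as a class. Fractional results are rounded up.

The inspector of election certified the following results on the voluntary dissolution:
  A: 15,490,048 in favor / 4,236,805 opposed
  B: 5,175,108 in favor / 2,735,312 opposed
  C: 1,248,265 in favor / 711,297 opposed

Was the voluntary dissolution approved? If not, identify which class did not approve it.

A: 3/4 of 20648488 = 15486366; 15,486,366 required, 15,490,048 in favor — approved.
B: a majority of 10350214 is 5175108; 5,175,108 required, 5,175,108 in favor — approved.
C: 3/5 of 2079844 = 1247906.40, rounded up to 1247907; 1,247,907 required, 1,248,265 in favor — approved.

Approved — every class gave the required vote.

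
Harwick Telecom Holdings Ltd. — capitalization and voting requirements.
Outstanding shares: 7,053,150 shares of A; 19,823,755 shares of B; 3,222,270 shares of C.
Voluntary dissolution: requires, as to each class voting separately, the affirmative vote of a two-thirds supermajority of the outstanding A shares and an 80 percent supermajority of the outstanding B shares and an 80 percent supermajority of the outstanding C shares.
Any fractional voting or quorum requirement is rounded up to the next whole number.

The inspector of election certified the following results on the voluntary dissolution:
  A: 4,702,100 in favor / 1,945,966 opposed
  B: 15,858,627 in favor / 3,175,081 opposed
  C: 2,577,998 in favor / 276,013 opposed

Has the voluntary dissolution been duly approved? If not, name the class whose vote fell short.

Not approved — the B shares did not give the required vote.

A: 2/3 of 7053150 = 4702100; 4,702,100 required, 4,702,100 in favor — approved.
B: 4/5 of 19823755 = 15859004; 15,859,004 required, 15,858,627 in favor — not approved.
C: 4/5 of 3222270 = 2577816; 2,577,816 required, 2,577,998 in favor — approved.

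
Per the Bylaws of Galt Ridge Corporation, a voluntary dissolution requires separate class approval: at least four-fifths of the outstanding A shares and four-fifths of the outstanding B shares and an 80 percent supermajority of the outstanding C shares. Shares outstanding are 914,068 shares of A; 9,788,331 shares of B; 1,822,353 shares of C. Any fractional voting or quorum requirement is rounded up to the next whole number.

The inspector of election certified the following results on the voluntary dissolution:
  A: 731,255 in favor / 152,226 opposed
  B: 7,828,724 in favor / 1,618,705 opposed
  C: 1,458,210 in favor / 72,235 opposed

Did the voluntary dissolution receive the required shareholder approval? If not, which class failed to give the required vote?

A: 4/5 of 914068 = 731254.40, rounded up to 731255; 731,255 required, 731,255 in favor — approved.
B: 4/5 of 9788331 = 7830664.80, rounded up to 7830665; 7,830,665 required, 7,828,724 in favor — not approved.
C: 4/5 of 1822353 = 1457882.40, rounded up to 1457883; 1,457,883 required, 1,458,210 in favor — approved.

Not approved — the B shares did not give the required vote.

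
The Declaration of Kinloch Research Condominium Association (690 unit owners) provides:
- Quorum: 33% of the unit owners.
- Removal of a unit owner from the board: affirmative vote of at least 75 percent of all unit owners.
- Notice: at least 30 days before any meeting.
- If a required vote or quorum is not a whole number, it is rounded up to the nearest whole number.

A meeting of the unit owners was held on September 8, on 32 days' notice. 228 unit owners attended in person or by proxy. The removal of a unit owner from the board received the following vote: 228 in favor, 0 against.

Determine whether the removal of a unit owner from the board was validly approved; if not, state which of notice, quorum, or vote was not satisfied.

Notice: 32 days given; 30 required. Satisfied.
Quorum: 33% of 690 = 227.70, rounded up to 228; 228 present. Satisfied.
Vote: requires three-fourths of all unit owners (690); 3/4 of 690 = 517.50, rounded up to 518, so 518 needed; 228 in favor. Not satisfied.

Invalid — vote requirement not satisfied.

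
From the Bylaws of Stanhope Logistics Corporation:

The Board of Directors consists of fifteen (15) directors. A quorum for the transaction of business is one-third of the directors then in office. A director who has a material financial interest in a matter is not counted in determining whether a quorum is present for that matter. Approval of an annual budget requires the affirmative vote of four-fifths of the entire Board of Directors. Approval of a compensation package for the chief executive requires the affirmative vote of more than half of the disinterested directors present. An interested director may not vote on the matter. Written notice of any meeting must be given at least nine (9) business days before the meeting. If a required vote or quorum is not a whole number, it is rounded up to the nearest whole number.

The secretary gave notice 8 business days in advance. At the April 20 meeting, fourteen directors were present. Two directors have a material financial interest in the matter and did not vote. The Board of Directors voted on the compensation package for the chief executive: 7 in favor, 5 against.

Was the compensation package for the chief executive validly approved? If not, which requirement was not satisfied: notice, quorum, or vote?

Invalid — notice requirement not satisfied.

Notice: 8 business days given; 9 required (8 < 9). Not satisfied.
Quorum: 14 present, but the 2 interested directors do not count, leaving 12. Quorum is 5. Satisfied.
Vote: the compensation package for the chief executive requires a majority of the disinterested directors present (14 − 2 = 12). A majority of 12 is 7, so 7 affirmative votes are needed; 7 voted in favor. Satisfied.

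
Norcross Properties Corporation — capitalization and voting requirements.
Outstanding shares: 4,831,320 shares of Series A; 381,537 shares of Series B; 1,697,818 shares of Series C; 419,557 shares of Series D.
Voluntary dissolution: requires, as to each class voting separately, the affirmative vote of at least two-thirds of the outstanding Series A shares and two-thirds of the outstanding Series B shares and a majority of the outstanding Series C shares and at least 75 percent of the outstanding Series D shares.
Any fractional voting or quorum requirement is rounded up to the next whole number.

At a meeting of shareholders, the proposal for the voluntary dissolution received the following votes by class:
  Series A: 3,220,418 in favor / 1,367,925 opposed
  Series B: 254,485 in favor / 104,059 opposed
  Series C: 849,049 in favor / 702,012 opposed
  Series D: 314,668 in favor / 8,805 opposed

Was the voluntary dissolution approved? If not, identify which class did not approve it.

Series A: 2/3 of 4831320 = 3220880; 3,220,880 required, 3,220,418 in favor — not approved.
Series B: 2/3 of 381537 = 254358; 254,358 required, 254,485 in favor — approved.
Series C: a majority of 1697818 is 848910; 848,910 required, 849,049 in favor — approved.
Series D: 3/4 of 419557 = 314667.75, rounded up to 314668; 314,668 required, 314,668 in favor — approved.

Not approved — the Series A shares did not give the required vote.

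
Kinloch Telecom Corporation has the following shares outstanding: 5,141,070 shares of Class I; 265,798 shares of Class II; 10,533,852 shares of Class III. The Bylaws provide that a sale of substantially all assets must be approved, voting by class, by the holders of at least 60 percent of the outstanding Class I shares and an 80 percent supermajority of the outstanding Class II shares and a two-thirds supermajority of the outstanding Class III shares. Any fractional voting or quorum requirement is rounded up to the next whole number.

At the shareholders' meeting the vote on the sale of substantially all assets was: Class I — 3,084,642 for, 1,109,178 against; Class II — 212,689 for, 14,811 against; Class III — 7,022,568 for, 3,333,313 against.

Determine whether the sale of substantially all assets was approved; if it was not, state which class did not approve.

Class I: 3/5 of 5141070 = 3084642; 3,084,642 required, 3,084,642 in favor — approved.
Class II: 4/5 of 265798 = 212638.40, rounded up to 212639; 212,639 required, 212,689 in favor — approved.
Class III: 2/3 of 10533852 = 7022568; 7,022,568 required, 7,022,568 in favor — approved.

Approved — every class gave the required vote.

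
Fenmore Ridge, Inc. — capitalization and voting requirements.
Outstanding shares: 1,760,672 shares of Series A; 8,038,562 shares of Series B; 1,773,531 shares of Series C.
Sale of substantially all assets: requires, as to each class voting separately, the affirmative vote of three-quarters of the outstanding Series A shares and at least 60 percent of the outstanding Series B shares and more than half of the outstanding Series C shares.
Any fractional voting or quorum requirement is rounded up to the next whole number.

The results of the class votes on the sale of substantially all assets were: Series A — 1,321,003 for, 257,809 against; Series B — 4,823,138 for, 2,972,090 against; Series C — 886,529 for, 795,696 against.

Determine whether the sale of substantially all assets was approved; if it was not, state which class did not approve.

Series A: 3/4 of 1760672 = 1320504; 1,320,504 required, 1,321,003 in favor — approved.
Series B: 3/5 of 8038562 = 4823137.20, rounded up to 4823138; 4,823,138 required, 4,823,138 in favor — approved.
Series C: a majority of 1773531 is 886766; 886,766 required, 886,529 in favor — not approved.

Not approved — the Series C shares did not give the required vote.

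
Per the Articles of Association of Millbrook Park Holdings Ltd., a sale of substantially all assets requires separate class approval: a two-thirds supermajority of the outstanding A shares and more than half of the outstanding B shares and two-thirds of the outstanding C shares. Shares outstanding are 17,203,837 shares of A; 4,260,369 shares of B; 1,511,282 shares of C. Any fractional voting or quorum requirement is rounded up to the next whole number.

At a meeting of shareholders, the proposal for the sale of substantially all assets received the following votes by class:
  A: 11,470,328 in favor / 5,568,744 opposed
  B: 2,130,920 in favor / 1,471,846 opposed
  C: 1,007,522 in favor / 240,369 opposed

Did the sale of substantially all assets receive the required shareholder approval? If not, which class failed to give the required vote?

A: 2/3 of 17203837 = 11469224.67, rounded up to 11469225; 11,469,225 required, 11,470,328 in favor — approved.
B: a majority of 4260369 is 2130185; 2,130,185 required, 2,130,920 in favor — approved.
C: 2/3 of 1511282 = 1007521.33, rounded up to 1007522; 1,007,522 required, 1,007,522 in favor — approved.

Approved — every class gave the required vote.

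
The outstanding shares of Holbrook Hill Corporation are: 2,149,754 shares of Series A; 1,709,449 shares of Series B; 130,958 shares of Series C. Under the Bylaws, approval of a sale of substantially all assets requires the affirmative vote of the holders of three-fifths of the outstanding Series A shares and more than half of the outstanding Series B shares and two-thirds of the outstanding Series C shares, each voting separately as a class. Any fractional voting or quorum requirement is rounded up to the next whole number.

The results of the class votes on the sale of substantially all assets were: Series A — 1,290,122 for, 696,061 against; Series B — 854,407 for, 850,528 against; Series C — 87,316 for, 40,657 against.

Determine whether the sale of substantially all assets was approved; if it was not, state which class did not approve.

Series A: 3/5 of 2149754 = 1289852.40, rounded up to 1289853; 1,289,853 required, 1,290,122 in favor — approved.
Series B: a majority of 1709449 is 854725; 854,725 required, 854,407 in favor — not approved.
Series C: 2/3 of 130958 = 87305.33, rounded up to 87306; 87,306 required, 87,316 in favor — approved.

Not approved — the Series B shares did not give the required vote.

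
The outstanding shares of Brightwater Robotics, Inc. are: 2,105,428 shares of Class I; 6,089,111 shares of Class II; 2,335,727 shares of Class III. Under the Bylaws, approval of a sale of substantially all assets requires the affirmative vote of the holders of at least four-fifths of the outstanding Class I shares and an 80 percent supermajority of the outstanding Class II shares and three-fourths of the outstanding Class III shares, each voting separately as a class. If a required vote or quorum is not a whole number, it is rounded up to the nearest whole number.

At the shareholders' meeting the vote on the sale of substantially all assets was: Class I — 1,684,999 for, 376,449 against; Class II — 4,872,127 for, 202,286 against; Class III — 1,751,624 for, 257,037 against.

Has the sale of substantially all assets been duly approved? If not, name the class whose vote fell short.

Class I: 4/5 of 2105428 = 1684342.40, rounded up to 1684343; 1,684,343 required, 1,684,999 in favor — approved.
Class II: 4/5 of 6089111 = 4871288.80, rounded up to 4871289; 4,871,289 required, 4,872,127 in favor — approved.
Class III: 3/4 of 2335727 = 1751795.25, rounded up to 1751796; 1,751,796 required, 1,751,624 in favor — not approved.

Not approved — the Class III shares did not give the required vote.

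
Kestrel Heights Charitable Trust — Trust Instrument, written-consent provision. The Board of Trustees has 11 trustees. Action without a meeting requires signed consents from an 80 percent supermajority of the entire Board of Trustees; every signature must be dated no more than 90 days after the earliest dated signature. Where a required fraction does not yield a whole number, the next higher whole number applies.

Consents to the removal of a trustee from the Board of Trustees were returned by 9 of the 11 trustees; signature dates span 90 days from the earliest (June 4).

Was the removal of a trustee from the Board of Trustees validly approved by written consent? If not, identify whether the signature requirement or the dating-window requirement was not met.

Effective — both the signature and dating-window requirements are satisfied.

Signatures required: an 80 percent supermajority of 11 — 4/5 of 11 = 8.80, rounded up to 9, so 9 needed; 9 signed. Sufficient.
Dating window: the latest signature is 90 days after the earliest; the limit is 90 days. Within the window.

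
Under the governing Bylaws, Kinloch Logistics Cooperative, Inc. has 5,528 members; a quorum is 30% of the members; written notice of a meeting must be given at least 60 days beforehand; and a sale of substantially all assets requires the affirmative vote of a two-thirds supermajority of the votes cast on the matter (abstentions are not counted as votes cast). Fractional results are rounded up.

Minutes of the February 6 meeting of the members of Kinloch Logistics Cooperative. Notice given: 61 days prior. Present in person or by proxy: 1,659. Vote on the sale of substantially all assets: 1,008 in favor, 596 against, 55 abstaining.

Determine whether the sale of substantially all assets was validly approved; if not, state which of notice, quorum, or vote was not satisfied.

Notice: 61 days given; 60 required. Satisfied.
Quorum: 30% of 5,528 = 1,658.40, rounded up to 1,659; 1,659 present. Satisfied.
Vote: requires two-thirds of the votes cast (1,659 − 55 abstaining = 1,604); 2/3 of 1604 = 1069.33, rounded up to 1070, so 1,070 needed; 1,008 in favor. Not satisfied.

Invalid — vote requirement not satisfied.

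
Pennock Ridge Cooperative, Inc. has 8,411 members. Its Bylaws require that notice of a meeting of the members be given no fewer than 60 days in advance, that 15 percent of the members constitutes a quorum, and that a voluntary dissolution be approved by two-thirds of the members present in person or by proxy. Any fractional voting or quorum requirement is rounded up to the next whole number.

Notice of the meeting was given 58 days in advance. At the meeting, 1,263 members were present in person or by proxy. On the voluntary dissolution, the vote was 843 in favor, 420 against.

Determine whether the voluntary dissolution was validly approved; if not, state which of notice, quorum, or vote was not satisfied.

Notice: 58 days given; 60 required. Not satisfied.
Quorum: 15% of 8,411 = 1,261.65, rounded up to 1,262; 1,263 present. Satisfied.
Vote: requires two-thirds of those present (1,263); 2/3 of 1263 = 842, so 842 needed; 843 in favor. Satisfied.

Invalid — notice requirement not satisfied.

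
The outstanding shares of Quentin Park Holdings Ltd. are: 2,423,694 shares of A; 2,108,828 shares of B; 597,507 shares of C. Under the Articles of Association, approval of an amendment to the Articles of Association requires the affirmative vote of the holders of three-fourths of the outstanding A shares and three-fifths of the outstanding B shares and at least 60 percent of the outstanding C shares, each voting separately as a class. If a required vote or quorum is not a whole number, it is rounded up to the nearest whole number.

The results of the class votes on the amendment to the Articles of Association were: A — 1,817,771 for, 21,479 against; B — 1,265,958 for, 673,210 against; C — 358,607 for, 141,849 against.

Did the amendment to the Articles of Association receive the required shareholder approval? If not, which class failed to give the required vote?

A: 3/4 of 2423694 = 1817770.50, rounded up to 1817771; 1,817,771 required, 1,817,771 in favor — approved.
B: 3/5 of 2108828 = 1265296.80, rounded up to 1265297; 1,265,297 required, 1,265,958 in favor — approved.
C: 3/5 of 597507 = 358504.20, rounded up to 358505; 358,505 required, 358,607 in favor — approved.

Approved — every class gave the required vote.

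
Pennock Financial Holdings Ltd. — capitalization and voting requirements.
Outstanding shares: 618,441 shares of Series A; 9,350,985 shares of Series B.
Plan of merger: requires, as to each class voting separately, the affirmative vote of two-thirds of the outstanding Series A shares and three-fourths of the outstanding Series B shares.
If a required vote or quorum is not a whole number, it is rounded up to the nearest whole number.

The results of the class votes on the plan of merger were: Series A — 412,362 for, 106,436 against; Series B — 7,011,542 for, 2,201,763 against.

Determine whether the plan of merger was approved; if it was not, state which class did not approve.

Series A: 2/3 of 618441 = 412294; 412,294 required, 412,362 in favor — approved.
Series B: 3/4 of 9350985 = 7013238.75, rounded up to 7013239; 7,013,239 required, 7,011,542 in favor — not approved.

Not approved — the Series B shares did not give the required vote.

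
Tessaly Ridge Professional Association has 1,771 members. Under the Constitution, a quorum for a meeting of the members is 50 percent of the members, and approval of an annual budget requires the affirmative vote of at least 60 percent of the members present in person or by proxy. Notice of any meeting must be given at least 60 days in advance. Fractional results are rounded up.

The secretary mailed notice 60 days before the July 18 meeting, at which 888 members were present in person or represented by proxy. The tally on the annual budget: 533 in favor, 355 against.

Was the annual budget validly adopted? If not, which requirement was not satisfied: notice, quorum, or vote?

Valid — all requirements satisfied.

Notice: 60 days given; 60 required. Satisfied.
Quorum: 50% of 1,771 = 885.50, rounded up to 886; 888 present. Satisfied.
Vote: requires three-fifths of those present (888); 3/5 of 888 = 532.80, rounded up to 533, so 533 needed; 533 in favor. Satisfied.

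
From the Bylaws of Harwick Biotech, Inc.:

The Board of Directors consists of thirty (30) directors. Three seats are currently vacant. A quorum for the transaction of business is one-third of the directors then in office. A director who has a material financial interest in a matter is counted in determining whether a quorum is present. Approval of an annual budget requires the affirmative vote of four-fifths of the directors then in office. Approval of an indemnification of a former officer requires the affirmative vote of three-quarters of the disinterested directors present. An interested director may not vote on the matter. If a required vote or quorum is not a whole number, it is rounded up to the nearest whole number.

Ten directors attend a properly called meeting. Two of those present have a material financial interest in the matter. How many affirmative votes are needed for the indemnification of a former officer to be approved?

6

The indemnification of a former officer requires three-fourths of the disinterested directors present (10 − 2 = 8).
3/4 of 8 = 6.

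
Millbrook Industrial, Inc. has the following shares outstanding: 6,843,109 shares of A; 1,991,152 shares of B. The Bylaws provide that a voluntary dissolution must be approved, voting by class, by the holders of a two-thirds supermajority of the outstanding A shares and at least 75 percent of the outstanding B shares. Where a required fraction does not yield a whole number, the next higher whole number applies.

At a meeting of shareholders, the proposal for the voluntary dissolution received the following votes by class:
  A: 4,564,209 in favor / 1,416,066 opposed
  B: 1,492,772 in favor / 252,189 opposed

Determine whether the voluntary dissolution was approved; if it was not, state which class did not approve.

A: 2/3 of 6843109 = 4562072.67, rounded up to 4562073; 4,562,073 required, 4,564,209 in favor — approved.
B: 3/4 of 1991152 = 1493364; 1,493,364 required, 1,492,772 in favor — not approved.

Not approved — the B shares did not give the required vote.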